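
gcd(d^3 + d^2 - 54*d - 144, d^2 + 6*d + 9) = d + 3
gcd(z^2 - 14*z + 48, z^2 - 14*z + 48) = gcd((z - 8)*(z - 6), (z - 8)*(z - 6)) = z^2 - 14*z + 48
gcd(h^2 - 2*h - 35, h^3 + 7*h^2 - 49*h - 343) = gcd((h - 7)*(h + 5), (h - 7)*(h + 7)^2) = h - 7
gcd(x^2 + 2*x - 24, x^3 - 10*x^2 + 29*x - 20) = x - 4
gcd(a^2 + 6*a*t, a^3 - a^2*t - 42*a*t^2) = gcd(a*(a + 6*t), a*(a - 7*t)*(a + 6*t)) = a^2 + 6*a*t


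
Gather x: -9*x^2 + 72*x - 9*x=-9*x^2 + 63*x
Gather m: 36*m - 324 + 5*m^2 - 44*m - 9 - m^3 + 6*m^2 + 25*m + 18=-m^3 + 11*m^2 + 17*m - 315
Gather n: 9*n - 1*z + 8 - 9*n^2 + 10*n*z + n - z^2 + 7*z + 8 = -9*n^2 + n*(10*z + 10) - z^2 + 6*z + 16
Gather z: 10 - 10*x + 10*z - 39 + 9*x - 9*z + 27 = -x + z - 2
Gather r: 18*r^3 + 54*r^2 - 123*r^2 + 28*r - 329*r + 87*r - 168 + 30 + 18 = 18*r^3 - 69*r^2 - 214*r - 120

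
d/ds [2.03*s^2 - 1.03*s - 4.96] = 4.06*s - 1.03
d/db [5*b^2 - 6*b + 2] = 10*b - 6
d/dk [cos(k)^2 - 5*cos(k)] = (5 - 2*cos(k))*sin(k)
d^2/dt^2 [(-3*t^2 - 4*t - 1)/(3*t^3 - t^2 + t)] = 2*(-27*t^6 - 108*t^5 + 9*t^4 + 29*t^3 - 12*t^2 + 3*t - 1)/(t^3*(27*t^6 - 27*t^5 + 36*t^4 - 19*t^3 + 12*t^2 - 3*t + 1))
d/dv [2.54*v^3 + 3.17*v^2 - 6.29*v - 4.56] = 7.62*v^2 + 6.34*v - 6.29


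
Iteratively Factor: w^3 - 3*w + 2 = (w - 1)*(w^2 + w - 2) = (w - 1)^2*(w + 2)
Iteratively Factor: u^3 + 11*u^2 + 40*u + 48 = (u + 4)*(u^2 + 7*u + 12) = (u + 4)^2*(u + 3)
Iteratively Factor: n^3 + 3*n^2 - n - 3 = (n + 3)*(n^2 - 1) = (n + 1)*(n + 3)*(n - 1)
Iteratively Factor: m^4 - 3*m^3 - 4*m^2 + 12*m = (m)*(m^3 - 3*m^2 - 4*m + 12) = m*(m - 3)*(m^2 - 4) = m*(m - 3)*(m - 2)*(m + 2)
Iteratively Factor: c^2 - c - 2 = (c - 2)*(c + 1)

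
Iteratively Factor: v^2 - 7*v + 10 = (v - 5)*(v - 2)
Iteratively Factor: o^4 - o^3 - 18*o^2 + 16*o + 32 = (o - 2)*(o^3 + o^2 - 16*o - 16) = (o - 2)*(o + 1)*(o^2 - 16) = (o - 4)*(o - 2)*(o + 1)*(o + 4)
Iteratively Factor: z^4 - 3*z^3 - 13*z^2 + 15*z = (z - 1)*(z^3 - 2*z^2 - 15*z) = z*(z - 1)*(z^2 - 2*z - 15) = z*(z - 1)*(z + 3)*(z - 5)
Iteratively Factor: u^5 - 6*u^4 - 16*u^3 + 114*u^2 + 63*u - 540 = (u - 5)*(u^4 - u^3 - 21*u^2 + 9*u + 108) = (u - 5)*(u - 4)*(u^3 + 3*u^2 - 9*u - 27) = (u - 5)*(u - 4)*(u + 3)*(u^2 - 9) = (u - 5)*(u - 4)*(u + 3)^2*(u - 3)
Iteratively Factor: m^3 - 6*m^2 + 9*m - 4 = (m - 1)*(m^2 - 5*m + 4) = (m - 4)*(m - 1)*(m - 1)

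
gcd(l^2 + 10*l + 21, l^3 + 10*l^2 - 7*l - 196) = l + 7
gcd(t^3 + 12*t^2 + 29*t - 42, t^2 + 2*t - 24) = t + 6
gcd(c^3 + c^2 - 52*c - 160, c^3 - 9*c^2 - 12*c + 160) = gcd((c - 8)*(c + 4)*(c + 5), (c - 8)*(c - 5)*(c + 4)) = c^2 - 4*c - 32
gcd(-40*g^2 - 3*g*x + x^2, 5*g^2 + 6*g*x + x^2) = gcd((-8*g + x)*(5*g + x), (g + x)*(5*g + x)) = 5*g + x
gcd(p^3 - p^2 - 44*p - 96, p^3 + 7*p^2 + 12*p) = p^2 + 7*p + 12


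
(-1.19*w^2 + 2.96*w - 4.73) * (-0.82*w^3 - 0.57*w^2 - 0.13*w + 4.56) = 0.9758*w^5 - 1.7489*w^4 + 2.3461*w^3 - 3.1151*w^2 + 14.1125*w - 21.5688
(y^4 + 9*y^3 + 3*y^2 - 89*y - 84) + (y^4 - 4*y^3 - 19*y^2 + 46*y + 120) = 2*y^4 + 5*y^3 - 16*y^2 - 43*y + 36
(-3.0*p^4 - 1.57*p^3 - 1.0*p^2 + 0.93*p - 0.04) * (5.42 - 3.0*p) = 9.0*p^5 - 11.55*p^4 - 5.5094*p^3 - 8.21*p^2 + 5.1606*p - 0.2168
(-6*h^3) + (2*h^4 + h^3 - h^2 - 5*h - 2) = 2*h^4 - 5*h^3 - h^2 - 5*h - 2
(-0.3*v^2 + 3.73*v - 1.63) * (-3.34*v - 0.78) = 1.002*v^3 - 12.2242*v^2 + 2.5348*v + 1.2714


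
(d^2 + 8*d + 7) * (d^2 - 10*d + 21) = d^4 - 2*d^3 - 52*d^2 + 98*d + 147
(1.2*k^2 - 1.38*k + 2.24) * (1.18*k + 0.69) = 1.416*k^3 - 0.8004*k^2 + 1.691*k + 1.5456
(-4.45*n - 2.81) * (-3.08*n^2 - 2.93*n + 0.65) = 13.706*n^3 + 21.6933*n^2 + 5.3408*n - 1.8265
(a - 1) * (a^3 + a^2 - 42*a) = a^4 - 43*a^2 + 42*a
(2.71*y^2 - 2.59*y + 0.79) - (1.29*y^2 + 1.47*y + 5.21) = 1.42*y^2 - 4.06*y - 4.42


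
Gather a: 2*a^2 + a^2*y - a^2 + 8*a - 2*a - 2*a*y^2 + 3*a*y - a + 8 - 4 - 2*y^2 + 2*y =a^2*(y + 1) + a*(-2*y^2 + 3*y + 5) - 2*y^2 + 2*y + 4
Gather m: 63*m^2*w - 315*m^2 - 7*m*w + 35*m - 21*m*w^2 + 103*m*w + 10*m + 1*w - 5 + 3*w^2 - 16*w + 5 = m^2*(63*w - 315) + m*(-21*w^2 + 96*w + 45) + 3*w^2 - 15*w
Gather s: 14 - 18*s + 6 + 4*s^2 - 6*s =4*s^2 - 24*s + 20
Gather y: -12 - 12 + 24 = 0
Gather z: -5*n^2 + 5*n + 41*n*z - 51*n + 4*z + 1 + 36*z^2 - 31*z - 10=-5*n^2 - 46*n + 36*z^2 + z*(41*n - 27) - 9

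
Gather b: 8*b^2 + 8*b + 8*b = 8*b^2 + 16*b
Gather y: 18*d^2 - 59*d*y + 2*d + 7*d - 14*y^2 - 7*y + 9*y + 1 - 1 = 18*d^2 + 9*d - 14*y^2 + y*(2 - 59*d)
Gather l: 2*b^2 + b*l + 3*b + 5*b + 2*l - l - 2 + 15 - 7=2*b^2 + 8*b + l*(b + 1) + 6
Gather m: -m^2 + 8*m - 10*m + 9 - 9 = -m^2 - 2*m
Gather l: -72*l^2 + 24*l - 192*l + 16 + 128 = -72*l^2 - 168*l + 144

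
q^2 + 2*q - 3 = (q - 1)*(q + 3)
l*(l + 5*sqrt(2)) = l^2 + 5*sqrt(2)*l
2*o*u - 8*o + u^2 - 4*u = (2*o + u)*(u - 4)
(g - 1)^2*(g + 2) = g^3 - 3*g + 2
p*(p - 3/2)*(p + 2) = p^3 + p^2/2 - 3*p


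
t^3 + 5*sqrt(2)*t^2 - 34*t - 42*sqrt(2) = (t - 3*sqrt(2))*(t + sqrt(2))*(t + 7*sqrt(2))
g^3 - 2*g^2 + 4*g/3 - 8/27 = (g - 2/3)^3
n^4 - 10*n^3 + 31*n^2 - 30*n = n*(n - 5)*(n - 3)*(n - 2)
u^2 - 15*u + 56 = (u - 8)*(u - 7)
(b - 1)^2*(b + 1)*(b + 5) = b^4 + 4*b^3 - 6*b^2 - 4*b + 5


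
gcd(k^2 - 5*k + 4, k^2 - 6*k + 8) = k - 4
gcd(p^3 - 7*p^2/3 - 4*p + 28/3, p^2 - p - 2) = p - 2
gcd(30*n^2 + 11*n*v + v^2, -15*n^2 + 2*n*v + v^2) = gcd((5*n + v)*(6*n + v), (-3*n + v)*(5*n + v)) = 5*n + v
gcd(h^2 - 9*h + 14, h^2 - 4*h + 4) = h - 2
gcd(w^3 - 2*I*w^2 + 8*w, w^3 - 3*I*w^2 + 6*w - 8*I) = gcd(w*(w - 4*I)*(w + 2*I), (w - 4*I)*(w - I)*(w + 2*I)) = w^2 - 2*I*w + 8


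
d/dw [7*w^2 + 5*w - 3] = 14*w + 5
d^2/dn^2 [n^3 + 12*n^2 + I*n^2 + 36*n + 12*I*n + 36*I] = 6*n + 24 + 2*I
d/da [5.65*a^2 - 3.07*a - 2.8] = 11.3*a - 3.07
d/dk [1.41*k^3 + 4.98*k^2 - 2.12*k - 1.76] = 4.23*k^2 + 9.96*k - 2.12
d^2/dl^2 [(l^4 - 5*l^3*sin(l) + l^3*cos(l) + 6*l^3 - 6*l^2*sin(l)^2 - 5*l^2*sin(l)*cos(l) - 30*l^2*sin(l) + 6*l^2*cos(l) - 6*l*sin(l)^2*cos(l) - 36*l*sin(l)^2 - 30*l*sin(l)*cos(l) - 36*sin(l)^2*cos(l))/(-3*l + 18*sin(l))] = sqrt(2)*l^2*sin(l + pi/4)/3 + 10*l*sin(l)/3 + 2*l*sin(2*l)/3 + 2*l*cos(l)/3 - 2*l + 10*sin(l)/3 + 4*sin(2*l) - 14*cos(l)/3 - 2*cos(2*l)/3 - 4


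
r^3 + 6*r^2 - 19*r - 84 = (r - 4)*(r + 3)*(r + 7)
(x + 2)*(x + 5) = x^2 + 7*x + 10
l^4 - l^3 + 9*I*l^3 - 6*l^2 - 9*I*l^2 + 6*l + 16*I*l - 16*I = (l - 1)*(l - I)*(l + 2*I)*(l + 8*I)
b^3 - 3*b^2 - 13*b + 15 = (b - 5)*(b - 1)*(b + 3)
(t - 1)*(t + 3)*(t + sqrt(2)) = t^3 + sqrt(2)*t^2 + 2*t^2 - 3*t + 2*sqrt(2)*t - 3*sqrt(2)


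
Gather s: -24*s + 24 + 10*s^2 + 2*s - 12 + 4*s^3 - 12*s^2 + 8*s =4*s^3 - 2*s^2 - 14*s + 12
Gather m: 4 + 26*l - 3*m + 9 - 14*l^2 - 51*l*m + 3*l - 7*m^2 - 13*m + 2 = -14*l^2 + 29*l - 7*m^2 + m*(-51*l - 16) + 15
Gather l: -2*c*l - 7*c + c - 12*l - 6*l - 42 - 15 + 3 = -6*c + l*(-2*c - 18) - 54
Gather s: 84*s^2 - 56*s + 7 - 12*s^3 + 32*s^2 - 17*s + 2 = -12*s^3 + 116*s^2 - 73*s + 9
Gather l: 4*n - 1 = 4*n - 1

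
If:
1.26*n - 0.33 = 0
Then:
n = 0.26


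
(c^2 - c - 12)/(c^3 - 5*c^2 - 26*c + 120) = (c + 3)/(c^2 - c - 30)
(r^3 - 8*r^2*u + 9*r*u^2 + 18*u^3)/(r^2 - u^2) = (r^2 - 9*r*u + 18*u^2)/(r - u)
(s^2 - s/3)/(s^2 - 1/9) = 3*s/(3*s + 1)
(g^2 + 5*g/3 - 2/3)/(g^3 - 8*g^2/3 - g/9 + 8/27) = 9*(g + 2)/(9*g^2 - 21*g - 8)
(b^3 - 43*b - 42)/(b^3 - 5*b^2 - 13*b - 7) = (b + 6)/(b + 1)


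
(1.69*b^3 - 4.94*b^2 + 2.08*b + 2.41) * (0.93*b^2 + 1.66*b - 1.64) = 1.5717*b^5 - 1.7888*b^4 - 9.0376*b^3 + 13.7957*b^2 + 0.5894*b - 3.9524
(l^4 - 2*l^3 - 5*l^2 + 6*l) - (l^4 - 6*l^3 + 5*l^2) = 4*l^3 - 10*l^2 + 6*l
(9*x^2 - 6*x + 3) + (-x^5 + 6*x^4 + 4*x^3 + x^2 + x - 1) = -x^5 + 6*x^4 + 4*x^3 + 10*x^2 - 5*x + 2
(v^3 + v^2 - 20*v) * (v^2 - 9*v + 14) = v^5 - 8*v^4 - 15*v^3 + 194*v^2 - 280*v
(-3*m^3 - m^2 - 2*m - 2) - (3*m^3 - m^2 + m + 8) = -6*m^3 - 3*m - 10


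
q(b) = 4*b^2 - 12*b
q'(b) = 8*b - 12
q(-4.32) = 126.49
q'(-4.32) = -46.56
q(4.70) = 31.96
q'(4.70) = 25.60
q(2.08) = -7.65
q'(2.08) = 4.64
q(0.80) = -7.04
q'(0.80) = -5.60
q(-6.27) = 232.49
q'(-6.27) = -62.16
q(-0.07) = 0.86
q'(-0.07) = -12.56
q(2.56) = -4.51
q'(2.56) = 8.48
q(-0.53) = 7.48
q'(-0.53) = -16.24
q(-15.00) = 1080.00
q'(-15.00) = -132.00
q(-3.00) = 72.00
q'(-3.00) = -36.00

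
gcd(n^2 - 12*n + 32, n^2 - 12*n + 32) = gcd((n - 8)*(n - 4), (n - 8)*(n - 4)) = n^2 - 12*n + 32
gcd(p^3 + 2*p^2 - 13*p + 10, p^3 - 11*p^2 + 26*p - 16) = p^2 - 3*p + 2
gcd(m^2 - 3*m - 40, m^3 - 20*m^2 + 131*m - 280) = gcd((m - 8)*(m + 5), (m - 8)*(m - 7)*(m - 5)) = m - 8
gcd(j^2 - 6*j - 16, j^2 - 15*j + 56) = j - 8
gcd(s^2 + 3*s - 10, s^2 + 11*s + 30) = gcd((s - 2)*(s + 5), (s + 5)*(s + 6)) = s + 5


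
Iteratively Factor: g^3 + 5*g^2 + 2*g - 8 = (g - 1)*(g^2 + 6*g + 8) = (g - 1)*(g + 2)*(g + 4)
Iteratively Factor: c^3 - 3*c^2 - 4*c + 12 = (c - 2)*(c^2 - c - 6) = (c - 3)*(c - 2)*(c + 2)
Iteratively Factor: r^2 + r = (r + 1)*(r)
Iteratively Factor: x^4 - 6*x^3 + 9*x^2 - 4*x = (x - 1)*(x^3 - 5*x^2 + 4*x) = x*(x - 1)*(x^2 - 5*x + 4) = x*(x - 4)*(x - 1)*(x - 1)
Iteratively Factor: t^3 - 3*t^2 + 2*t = (t - 2)*(t^2 - t) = t*(t - 2)*(t - 1)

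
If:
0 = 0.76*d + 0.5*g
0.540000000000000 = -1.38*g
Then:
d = 0.26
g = -0.39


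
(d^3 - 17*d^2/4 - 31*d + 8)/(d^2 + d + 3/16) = 4*(4*d^3 - 17*d^2 - 124*d + 32)/(16*d^2 + 16*d + 3)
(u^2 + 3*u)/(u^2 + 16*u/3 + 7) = 3*u/(3*u + 7)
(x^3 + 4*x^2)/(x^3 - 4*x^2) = (x + 4)/(x - 4)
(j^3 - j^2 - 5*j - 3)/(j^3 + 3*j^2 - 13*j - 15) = (j + 1)/(j + 5)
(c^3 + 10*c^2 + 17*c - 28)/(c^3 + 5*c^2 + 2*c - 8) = (c + 7)/(c + 2)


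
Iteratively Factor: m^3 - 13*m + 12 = (m - 1)*(m^2 + m - 12) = (m - 1)*(m + 4)*(m - 3)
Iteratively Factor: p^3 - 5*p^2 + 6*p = (p)*(p^2 - 5*p + 6) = p*(p - 2)*(p - 3)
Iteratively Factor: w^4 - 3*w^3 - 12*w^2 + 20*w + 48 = (w - 3)*(w^3 - 12*w - 16) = (w - 4)*(w - 3)*(w^2 + 4*w + 4) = (w - 4)*(w - 3)*(w + 2)*(w + 2)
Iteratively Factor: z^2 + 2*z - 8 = (z - 2)*(z + 4)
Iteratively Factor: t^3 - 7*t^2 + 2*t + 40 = (t - 5)*(t^2 - 2*t - 8) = (t - 5)*(t + 2)*(t - 4)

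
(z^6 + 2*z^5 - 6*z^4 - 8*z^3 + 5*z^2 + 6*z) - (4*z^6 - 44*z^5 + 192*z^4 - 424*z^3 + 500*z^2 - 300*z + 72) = -3*z^6 + 46*z^5 - 198*z^4 + 416*z^3 - 495*z^2 + 306*z - 72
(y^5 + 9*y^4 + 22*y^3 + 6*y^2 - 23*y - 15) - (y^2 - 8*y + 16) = y^5 + 9*y^4 + 22*y^3 + 5*y^2 - 15*y - 31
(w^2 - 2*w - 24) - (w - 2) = w^2 - 3*w - 22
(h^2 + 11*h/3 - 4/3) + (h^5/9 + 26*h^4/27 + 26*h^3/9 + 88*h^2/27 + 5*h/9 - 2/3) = h^5/9 + 26*h^4/27 + 26*h^3/9 + 115*h^2/27 + 38*h/9 - 2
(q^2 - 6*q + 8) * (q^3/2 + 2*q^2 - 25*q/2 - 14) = q^5/2 - q^4 - 41*q^3/2 + 77*q^2 - 16*q - 112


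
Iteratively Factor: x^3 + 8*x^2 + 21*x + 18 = (x + 3)*(x^2 + 5*x + 6) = (x + 2)*(x + 3)*(x + 3)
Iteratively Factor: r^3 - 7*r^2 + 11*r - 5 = (r - 1)*(r^2 - 6*r + 5) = (r - 1)^2*(r - 5)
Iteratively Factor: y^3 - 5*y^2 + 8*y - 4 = (y - 1)*(y^2 - 4*y + 4) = (y - 2)*(y - 1)*(y - 2)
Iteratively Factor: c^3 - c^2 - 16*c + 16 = (c + 4)*(c^2 - 5*c + 4) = (c - 1)*(c + 4)*(c - 4)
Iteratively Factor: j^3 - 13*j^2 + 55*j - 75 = (j - 3)*(j^2 - 10*j + 25) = (j - 5)*(j - 3)*(j - 5)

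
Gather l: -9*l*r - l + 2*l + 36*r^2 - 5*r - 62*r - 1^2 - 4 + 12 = l*(1 - 9*r) + 36*r^2 - 67*r + 7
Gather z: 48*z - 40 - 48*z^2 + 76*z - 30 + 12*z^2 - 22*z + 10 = -36*z^2 + 102*z - 60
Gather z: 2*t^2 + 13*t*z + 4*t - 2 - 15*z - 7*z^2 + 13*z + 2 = 2*t^2 + 4*t - 7*z^2 + z*(13*t - 2)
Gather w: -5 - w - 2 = -w - 7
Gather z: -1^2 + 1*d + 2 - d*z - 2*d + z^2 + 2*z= -d + z^2 + z*(2 - d) + 1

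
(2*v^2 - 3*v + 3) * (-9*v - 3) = -18*v^3 + 21*v^2 - 18*v - 9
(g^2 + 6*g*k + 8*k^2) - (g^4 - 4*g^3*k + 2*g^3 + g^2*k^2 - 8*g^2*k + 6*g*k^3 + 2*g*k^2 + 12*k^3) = -g^4 + 4*g^3*k - 2*g^3 - g^2*k^2 + 8*g^2*k + g^2 - 6*g*k^3 - 2*g*k^2 + 6*g*k - 12*k^3 + 8*k^2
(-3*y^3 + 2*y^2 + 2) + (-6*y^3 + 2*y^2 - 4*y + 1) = -9*y^3 + 4*y^2 - 4*y + 3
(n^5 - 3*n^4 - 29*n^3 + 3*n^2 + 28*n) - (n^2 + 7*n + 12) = n^5 - 3*n^4 - 29*n^3 + 2*n^2 + 21*n - 12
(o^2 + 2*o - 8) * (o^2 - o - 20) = o^4 + o^3 - 30*o^2 - 32*o + 160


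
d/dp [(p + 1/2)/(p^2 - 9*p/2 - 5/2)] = -1/(p^2 - 10*p + 25)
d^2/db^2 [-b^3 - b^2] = -6*b - 2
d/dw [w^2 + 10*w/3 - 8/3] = 2*w + 10/3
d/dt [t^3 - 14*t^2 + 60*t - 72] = 3*t^2 - 28*t + 60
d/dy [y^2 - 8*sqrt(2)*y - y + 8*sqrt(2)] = 2*y - 8*sqrt(2) - 1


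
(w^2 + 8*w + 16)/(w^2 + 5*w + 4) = (w + 4)/(w + 1)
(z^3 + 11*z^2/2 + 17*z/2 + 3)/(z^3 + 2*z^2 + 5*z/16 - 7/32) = 16*(z^2 + 5*z + 6)/(16*z^2 + 24*z - 7)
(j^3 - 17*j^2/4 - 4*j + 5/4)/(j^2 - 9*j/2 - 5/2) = (4*j^2 + 3*j - 1)/(2*(2*j + 1))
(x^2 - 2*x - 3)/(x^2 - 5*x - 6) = (x - 3)/(x - 6)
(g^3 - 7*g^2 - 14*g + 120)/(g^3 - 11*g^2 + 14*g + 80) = (g^2 - 2*g - 24)/(g^2 - 6*g - 16)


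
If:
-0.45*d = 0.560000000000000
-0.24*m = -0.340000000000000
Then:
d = -1.24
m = 1.42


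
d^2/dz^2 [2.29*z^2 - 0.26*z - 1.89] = 4.58000000000000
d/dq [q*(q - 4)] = 2*q - 4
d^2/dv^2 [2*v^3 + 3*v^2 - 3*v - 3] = 12*v + 6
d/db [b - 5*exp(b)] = 1 - 5*exp(b)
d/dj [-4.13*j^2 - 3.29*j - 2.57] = -8.26*j - 3.29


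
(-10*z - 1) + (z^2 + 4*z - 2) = z^2 - 6*z - 3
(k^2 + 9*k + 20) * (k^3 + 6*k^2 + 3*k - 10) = k^5 + 15*k^4 + 77*k^3 + 137*k^2 - 30*k - 200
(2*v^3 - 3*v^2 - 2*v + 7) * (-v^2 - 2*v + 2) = -2*v^5 - v^4 + 12*v^3 - 9*v^2 - 18*v + 14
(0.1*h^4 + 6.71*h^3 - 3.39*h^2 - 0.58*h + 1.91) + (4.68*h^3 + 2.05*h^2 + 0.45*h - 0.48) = 0.1*h^4 + 11.39*h^3 - 1.34*h^2 - 0.13*h + 1.43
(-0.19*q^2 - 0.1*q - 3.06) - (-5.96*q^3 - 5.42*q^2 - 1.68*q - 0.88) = 5.96*q^3 + 5.23*q^2 + 1.58*q - 2.18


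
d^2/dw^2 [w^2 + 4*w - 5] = 2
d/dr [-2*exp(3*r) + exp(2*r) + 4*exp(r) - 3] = 2*(-3*exp(2*r) + exp(r) + 2)*exp(r)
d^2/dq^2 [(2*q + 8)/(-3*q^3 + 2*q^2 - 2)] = 4*(-q^2*(q + 4)*(9*q - 4)^2 + (9*q^2 - 4*q + (q + 4)*(9*q - 2))*(3*q^3 - 2*q^2 + 2))/(3*q^3 - 2*q^2 + 2)^3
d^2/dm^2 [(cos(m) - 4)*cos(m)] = 4*cos(m) - 2*cos(2*m)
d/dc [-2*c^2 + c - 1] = 1 - 4*c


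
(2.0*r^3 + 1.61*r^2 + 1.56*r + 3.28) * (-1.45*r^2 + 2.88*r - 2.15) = -2.9*r^5 + 3.4255*r^4 - 1.9252*r^3 - 3.7247*r^2 + 6.0924*r - 7.052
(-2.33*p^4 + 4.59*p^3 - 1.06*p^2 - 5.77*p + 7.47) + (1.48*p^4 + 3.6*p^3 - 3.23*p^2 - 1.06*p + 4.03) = -0.85*p^4 + 8.19*p^3 - 4.29*p^2 - 6.83*p + 11.5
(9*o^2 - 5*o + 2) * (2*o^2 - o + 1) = 18*o^4 - 19*o^3 + 18*o^2 - 7*o + 2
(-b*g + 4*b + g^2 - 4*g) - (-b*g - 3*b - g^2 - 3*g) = 7*b + 2*g^2 - g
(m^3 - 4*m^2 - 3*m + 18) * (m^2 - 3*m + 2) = m^5 - 7*m^4 + 11*m^3 + 19*m^2 - 60*m + 36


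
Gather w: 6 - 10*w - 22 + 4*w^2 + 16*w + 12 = 4*w^2 + 6*w - 4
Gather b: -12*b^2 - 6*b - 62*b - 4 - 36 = -12*b^2 - 68*b - 40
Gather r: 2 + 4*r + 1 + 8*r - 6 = 12*r - 3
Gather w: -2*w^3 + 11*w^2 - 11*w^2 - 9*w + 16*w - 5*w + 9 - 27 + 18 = -2*w^3 + 2*w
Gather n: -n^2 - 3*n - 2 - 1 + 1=-n^2 - 3*n - 2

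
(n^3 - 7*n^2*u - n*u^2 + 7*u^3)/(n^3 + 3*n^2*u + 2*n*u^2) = (n^2 - 8*n*u + 7*u^2)/(n*(n + 2*u))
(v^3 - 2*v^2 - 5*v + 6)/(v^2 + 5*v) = (v^3 - 2*v^2 - 5*v + 6)/(v*(v + 5))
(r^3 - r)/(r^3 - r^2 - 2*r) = (r - 1)/(r - 2)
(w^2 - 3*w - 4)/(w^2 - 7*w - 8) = (w - 4)/(w - 8)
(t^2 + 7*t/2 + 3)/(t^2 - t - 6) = (t + 3/2)/(t - 3)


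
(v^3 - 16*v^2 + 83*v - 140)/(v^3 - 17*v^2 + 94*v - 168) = (v - 5)/(v - 6)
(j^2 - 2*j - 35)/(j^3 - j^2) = (j^2 - 2*j - 35)/(j^2*(j - 1))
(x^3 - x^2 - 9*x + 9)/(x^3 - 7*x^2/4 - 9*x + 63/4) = 4*(x - 1)/(4*x - 7)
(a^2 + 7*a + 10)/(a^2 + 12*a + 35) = (a + 2)/(a + 7)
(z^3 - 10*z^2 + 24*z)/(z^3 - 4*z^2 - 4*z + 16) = z*(z - 6)/(z^2 - 4)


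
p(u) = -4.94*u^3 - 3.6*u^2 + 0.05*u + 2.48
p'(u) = -14.82*u^2 - 7.2*u + 0.05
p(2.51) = -98.19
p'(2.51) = -111.39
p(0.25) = 2.19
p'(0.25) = -2.68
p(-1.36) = 8.18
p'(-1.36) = -17.57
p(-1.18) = 5.52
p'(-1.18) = -12.09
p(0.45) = 1.32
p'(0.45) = -6.19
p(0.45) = 1.32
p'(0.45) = -6.19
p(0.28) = 2.10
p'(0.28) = -3.13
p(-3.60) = 186.12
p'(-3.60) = -166.10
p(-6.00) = 939.62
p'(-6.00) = -490.27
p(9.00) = -3889.93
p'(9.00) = -1265.17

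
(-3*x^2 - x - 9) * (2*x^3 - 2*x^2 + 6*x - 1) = -6*x^5 + 4*x^4 - 34*x^3 + 15*x^2 - 53*x + 9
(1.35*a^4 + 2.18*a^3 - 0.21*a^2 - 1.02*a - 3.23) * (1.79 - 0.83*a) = -1.1205*a^5 + 0.6071*a^4 + 4.0765*a^3 + 0.4707*a^2 + 0.8551*a - 5.7817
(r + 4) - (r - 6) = 10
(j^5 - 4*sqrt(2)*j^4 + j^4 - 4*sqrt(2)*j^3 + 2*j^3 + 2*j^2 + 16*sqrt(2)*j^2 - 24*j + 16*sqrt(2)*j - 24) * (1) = j^5 - 4*sqrt(2)*j^4 + j^4 - 4*sqrt(2)*j^3 + 2*j^3 + 2*j^2 + 16*sqrt(2)*j^2 - 24*j + 16*sqrt(2)*j - 24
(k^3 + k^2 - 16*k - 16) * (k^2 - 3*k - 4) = k^5 - 2*k^4 - 23*k^3 + 28*k^2 + 112*k + 64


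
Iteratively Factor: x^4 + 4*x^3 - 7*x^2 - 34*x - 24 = (x + 1)*(x^3 + 3*x^2 - 10*x - 24) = (x + 1)*(x + 4)*(x^2 - x - 6) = (x + 1)*(x + 2)*(x + 4)*(x - 3)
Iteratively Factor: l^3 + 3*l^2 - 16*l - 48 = (l + 4)*(l^2 - l - 12) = (l + 3)*(l + 4)*(l - 4)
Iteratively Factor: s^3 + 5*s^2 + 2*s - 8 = (s + 2)*(s^2 + 3*s - 4) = (s + 2)*(s + 4)*(s - 1)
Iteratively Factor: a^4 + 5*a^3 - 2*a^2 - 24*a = (a)*(a^3 + 5*a^2 - 2*a - 24) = a*(a + 3)*(a^2 + 2*a - 8) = a*(a - 2)*(a + 3)*(a + 4)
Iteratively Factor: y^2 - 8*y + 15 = (y - 3)*(y - 5)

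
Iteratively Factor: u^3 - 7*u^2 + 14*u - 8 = (u - 1)*(u^2 - 6*u + 8) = (u - 2)*(u - 1)*(u - 4)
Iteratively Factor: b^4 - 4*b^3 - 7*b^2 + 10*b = (b - 1)*(b^3 - 3*b^2 - 10*b) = (b - 1)*(b + 2)*(b^2 - 5*b) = (b - 5)*(b - 1)*(b + 2)*(b)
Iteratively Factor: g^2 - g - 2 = (g - 2)*(g + 1)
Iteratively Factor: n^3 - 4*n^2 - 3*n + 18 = (n - 3)*(n^2 - n - 6) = (n - 3)*(n + 2)*(n - 3)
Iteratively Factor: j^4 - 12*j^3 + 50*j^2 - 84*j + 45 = (j - 3)*(j^3 - 9*j^2 + 23*j - 15) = (j - 3)^2*(j^2 - 6*j + 5) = (j - 5)*(j - 3)^2*(j - 1)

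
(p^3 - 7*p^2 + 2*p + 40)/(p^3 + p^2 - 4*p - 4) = (p^2 - 9*p + 20)/(p^2 - p - 2)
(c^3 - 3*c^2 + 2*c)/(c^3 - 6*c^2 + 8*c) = (c - 1)/(c - 4)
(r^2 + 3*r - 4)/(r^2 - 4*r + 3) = (r + 4)/(r - 3)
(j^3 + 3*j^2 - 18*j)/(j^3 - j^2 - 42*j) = (j - 3)/(j - 7)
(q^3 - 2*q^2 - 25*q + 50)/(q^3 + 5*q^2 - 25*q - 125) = (q - 2)/(q + 5)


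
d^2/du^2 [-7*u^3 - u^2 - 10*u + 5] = -42*u - 2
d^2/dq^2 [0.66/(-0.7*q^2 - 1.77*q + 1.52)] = (0.6468*q^2 + 1.63548*q - 0.66*(1.4*q + 1.77)*(2.8*q + 3.54) - 1.40448)/(0.7*q^2 + 1.77*q - 1.52)^3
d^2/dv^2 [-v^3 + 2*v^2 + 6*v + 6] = 4 - 6*v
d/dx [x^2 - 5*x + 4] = 2*x - 5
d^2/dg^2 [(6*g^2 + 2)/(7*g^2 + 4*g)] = 4*(-84*g^3 + 147*g^2 + 84*g + 16)/(g^3*(343*g^3 + 588*g^2 + 336*g + 64))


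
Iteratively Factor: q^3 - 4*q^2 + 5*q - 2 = (q - 1)*(q^2 - 3*q + 2) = (q - 1)^2*(q - 2)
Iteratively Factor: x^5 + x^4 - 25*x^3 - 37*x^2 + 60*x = (x + 4)*(x^4 - 3*x^3 - 13*x^2 + 15*x) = (x - 1)*(x + 4)*(x^3 - 2*x^2 - 15*x) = (x - 5)*(x - 1)*(x + 4)*(x^2 + 3*x) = (x - 5)*(x - 1)*(x + 3)*(x + 4)*(x)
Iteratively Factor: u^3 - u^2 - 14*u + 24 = (u - 3)*(u^2 + 2*u - 8) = (u - 3)*(u + 4)*(u - 2)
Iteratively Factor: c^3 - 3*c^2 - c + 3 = (c - 1)*(c^2 - 2*c - 3) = (c - 3)*(c - 1)*(c + 1)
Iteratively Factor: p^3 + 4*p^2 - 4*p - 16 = (p - 2)*(p^2 + 6*p + 8) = (p - 2)*(p + 2)*(p + 4)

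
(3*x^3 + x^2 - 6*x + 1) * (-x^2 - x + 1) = -3*x^5 - 4*x^4 + 8*x^3 + 6*x^2 - 7*x + 1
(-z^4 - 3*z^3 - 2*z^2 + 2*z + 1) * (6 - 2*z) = 2*z^5 - 14*z^3 - 16*z^2 + 10*z + 6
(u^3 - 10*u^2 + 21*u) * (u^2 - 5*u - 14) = u^5 - 15*u^4 + 57*u^3 + 35*u^2 - 294*u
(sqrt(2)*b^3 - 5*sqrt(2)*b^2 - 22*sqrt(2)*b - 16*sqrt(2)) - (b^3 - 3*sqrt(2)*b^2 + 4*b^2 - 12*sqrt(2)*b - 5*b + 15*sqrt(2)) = -b^3 + sqrt(2)*b^3 - 4*b^2 - 2*sqrt(2)*b^2 - 10*sqrt(2)*b + 5*b - 31*sqrt(2)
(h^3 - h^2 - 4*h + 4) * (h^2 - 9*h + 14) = h^5 - 10*h^4 + 19*h^3 + 26*h^2 - 92*h + 56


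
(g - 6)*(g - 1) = g^2 - 7*g + 6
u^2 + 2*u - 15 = (u - 3)*(u + 5)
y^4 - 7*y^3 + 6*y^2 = y^2*(y - 6)*(y - 1)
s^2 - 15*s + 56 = (s - 8)*(s - 7)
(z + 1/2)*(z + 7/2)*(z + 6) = z^3 + 10*z^2 + 103*z/4 + 21/2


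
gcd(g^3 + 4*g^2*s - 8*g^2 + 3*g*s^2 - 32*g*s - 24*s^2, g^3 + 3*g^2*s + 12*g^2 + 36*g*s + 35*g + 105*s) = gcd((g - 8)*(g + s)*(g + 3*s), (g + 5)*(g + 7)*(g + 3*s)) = g + 3*s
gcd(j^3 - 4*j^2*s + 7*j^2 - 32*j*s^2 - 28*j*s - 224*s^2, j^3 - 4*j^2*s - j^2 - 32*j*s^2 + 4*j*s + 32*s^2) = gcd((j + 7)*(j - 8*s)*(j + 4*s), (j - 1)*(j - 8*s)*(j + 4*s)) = -j^2 + 4*j*s + 32*s^2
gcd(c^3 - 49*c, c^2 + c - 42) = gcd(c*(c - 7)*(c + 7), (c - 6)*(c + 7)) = c + 7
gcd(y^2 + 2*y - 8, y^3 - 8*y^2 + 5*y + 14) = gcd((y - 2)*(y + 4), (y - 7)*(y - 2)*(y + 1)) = y - 2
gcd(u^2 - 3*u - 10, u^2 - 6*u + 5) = u - 5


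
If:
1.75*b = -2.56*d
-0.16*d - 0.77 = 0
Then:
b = 7.04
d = -4.81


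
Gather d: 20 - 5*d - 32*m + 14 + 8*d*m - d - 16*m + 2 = d*(8*m - 6) - 48*m + 36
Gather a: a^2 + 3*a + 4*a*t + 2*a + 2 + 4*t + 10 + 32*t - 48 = a^2 + a*(4*t + 5) + 36*t - 36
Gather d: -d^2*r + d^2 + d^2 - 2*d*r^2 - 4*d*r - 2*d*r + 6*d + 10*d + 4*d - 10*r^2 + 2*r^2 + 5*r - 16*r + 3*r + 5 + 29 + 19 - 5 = d^2*(2 - r) + d*(-2*r^2 - 6*r + 20) - 8*r^2 - 8*r + 48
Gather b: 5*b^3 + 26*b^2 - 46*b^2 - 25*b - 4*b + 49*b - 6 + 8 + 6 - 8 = 5*b^3 - 20*b^2 + 20*b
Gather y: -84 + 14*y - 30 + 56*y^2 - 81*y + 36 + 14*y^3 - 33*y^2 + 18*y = 14*y^3 + 23*y^2 - 49*y - 78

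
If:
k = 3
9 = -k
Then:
No Solution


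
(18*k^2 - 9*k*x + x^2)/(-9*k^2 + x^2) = (-6*k + x)/(3*k + x)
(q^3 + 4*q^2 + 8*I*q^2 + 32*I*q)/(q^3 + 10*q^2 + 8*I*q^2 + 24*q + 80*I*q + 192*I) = q/(q + 6)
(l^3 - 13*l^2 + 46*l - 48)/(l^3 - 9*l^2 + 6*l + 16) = (l - 3)/(l + 1)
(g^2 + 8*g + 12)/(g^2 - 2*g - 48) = (g + 2)/(g - 8)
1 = 1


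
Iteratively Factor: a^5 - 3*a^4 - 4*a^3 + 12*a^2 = (a + 2)*(a^4 - 5*a^3 + 6*a^2) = a*(a + 2)*(a^3 - 5*a^2 + 6*a) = a^2*(a + 2)*(a^2 - 5*a + 6) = a^2*(a - 3)*(a + 2)*(a - 2)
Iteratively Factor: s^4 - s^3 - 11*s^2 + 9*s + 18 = (s + 1)*(s^3 - 2*s^2 - 9*s + 18) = (s - 2)*(s + 1)*(s^2 - 9) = (s - 2)*(s + 1)*(s + 3)*(s - 3)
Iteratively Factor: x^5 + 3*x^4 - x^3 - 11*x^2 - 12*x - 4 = (x - 2)*(x^4 + 5*x^3 + 9*x^2 + 7*x + 2) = (x - 2)*(x + 2)*(x^3 + 3*x^2 + 3*x + 1) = (x - 2)*(x + 1)*(x + 2)*(x^2 + 2*x + 1) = (x - 2)*(x + 1)^2*(x + 2)*(x + 1)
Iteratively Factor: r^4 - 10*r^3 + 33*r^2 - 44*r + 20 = (r - 2)*(r^3 - 8*r^2 + 17*r - 10) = (r - 2)*(r - 1)*(r^2 - 7*r + 10) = (r - 2)^2*(r - 1)*(r - 5)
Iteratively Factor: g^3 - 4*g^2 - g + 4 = (g - 1)*(g^2 - 3*g - 4) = (g - 1)*(g + 1)*(g - 4)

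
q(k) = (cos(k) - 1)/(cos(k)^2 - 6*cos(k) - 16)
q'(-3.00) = -0.04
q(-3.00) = 0.22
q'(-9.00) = -0.11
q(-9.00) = 0.20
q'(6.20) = -0.00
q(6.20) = 0.00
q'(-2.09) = -0.12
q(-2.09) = 0.12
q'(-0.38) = -0.02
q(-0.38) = 0.00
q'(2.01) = 0.12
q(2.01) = 0.11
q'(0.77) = 0.04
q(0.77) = 0.01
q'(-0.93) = -0.05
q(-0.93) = 0.02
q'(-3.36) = 0.06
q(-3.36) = 0.22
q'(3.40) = -0.07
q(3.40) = 0.21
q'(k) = (2*sin(k)*cos(k) - 6*sin(k))*(cos(k) - 1)/(cos(k)^2 - 6*cos(k) - 16)^2 - sin(k)/(cos(k)^2 - 6*cos(k) - 16) = (cos(k)^2 - 2*cos(k) + 22)*sin(k)/(sin(k)^2 + 6*cos(k) + 15)^2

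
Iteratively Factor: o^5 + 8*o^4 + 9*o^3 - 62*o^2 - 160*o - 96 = (o + 1)*(o^4 + 7*o^3 + 2*o^2 - 64*o - 96) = (o - 3)*(o + 1)*(o^3 + 10*o^2 + 32*o + 32) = (o - 3)*(o + 1)*(o + 4)*(o^2 + 6*o + 8) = (o - 3)*(o + 1)*(o + 4)^2*(o + 2)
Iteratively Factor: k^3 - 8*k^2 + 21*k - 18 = (k - 2)*(k^2 - 6*k + 9) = (k - 3)*(k - 2)*(k - 3)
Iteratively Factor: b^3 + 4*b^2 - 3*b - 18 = (b + 3)*(b^2 + b - 6) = (b + 3)^2*(b - 2)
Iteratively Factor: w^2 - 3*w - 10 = (w + 2)*(w - 5)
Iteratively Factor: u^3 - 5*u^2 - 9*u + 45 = (u - 5)*(u^2 - 9) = (u - 5)*(u - 3)*(u + 3)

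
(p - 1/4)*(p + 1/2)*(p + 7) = p^3 + 29*p^2/4 + 13*p/8 - 7/8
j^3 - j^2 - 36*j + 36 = (j - 6)*(j - 1)*(j + 6)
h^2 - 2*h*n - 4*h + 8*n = (h - 4)*(h - 2*n)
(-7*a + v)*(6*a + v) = -42*a^2 - a*v + v^2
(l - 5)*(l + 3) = l^2 - 2*l - 15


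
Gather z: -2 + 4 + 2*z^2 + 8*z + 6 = 2*z^2 + 8*z + 8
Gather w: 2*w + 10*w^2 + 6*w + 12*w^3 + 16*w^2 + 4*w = 12*w^3 + 26*w^2 + 12*w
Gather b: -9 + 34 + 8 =33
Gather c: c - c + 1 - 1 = 0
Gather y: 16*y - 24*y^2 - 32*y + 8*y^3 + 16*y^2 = 8*y^3 - 8*y^2 - 16*y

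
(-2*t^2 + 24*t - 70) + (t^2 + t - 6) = -t^2 + 25*t - 76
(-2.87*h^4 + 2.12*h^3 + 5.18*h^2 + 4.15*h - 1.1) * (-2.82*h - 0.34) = 8.0934*h^5 - 5.0026*h^4 - 15.3284*h^3 - 13.4642*h^2 + 1.691*h + 0.374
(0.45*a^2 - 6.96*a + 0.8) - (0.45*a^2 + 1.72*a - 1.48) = 2.28 - 8.68*a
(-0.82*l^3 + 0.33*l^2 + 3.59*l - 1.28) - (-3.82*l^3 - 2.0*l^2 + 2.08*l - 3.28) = 3.0*l^3 + 2.33*l^2 + 1.51*l + 2.0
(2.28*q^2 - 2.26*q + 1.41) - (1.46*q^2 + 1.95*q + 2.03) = 0.82*q^2 - 4.21*q - 0.62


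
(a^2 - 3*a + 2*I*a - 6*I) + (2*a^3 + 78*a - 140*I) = 2*a^3 + a^2 + 75*a + 2*I*a - 146*I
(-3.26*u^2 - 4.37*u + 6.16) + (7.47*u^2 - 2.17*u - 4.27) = 4.21*u^2 - 6.54*u + 1.89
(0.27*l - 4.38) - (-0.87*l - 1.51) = 1.14*l - 2.87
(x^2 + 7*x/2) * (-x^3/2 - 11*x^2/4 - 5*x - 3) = -x^5/2 - 9*x^4/2 - 117*x^3/8 - 41*x^2/2 - 21*x/2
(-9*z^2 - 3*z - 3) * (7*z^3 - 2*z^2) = -63*z^5 - 3*z^4 - 15*z^3 + 6*z^2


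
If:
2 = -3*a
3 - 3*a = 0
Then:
No Solution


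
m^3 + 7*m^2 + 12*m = m*(m + 3)*(m + 4)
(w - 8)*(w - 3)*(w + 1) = w^3 - 10*w^2 + 13*w + 24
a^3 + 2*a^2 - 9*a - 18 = (a - 3)*(a + 2)*(a + 3)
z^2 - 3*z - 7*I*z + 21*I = (z - 3)*(z - 7*I)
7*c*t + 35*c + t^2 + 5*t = (7*c + t)*(t + 5)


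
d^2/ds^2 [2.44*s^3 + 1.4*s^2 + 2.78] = 14.64*s + 2.8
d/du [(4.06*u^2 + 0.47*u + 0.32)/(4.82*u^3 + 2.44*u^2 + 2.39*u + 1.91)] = (-19.5692*u^4 - 4.5308*u^3 + 3.9294*u^2 + 13.9476*u + 0.1329)/(23.2324*u^6 + 23.5216*u^5 + 28.9932*u^4 + 30.0756*u^3 + 15.0329*u^2 + 9.1298*u + 3.6481)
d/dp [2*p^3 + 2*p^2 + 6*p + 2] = 6*p^2 + 4*p + 6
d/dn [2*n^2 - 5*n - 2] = 4*n - 5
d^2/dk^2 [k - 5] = 0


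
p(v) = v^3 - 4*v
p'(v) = 3*v^2 - 4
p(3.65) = 34.03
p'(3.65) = 35.97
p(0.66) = -2.35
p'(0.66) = -2.69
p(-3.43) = -26.63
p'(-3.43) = 31.29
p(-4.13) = -53.92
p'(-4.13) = 47.17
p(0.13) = -0.52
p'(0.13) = -3.95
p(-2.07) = -0.59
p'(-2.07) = 8.85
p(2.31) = 3.09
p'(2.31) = 12.01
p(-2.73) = -9.43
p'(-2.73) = 18.36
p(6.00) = 192.00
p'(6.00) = 104.00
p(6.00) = 192.00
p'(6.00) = 104.00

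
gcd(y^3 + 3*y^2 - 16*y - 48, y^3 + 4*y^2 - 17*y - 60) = y^2 - y - 12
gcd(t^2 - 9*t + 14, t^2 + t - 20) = 1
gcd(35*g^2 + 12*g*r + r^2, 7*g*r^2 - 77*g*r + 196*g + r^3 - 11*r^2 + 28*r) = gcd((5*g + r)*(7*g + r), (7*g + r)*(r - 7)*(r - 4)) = 7*g + r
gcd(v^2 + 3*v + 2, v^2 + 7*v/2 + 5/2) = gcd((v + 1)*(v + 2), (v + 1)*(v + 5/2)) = v + 1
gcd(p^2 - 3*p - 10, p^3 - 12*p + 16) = 1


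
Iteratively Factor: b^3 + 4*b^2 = (b)*(b^2 + 4*b) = b*(b + 4)*(b)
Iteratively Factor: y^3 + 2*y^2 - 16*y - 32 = (y - 4)*(y^2 + 6*y + 8) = (y - 4)*(y + 2)*(y + 4)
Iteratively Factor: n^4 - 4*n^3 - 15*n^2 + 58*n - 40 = (n - 1)*(n^3 - 3*n^2 - 18*n + 40) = (n - 5)*(n - 1)*(n^2 + 2*n - 8) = (n - 5)*(n - 1)*(n + 4)*(n - 2)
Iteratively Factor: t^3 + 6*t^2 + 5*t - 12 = (t + 3)*(t^2 + 3*t - 4) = (t + 3)*(t + 4)*(t - 1)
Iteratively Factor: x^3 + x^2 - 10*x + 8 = (x + 4)*(x^2 - 3*x + 2) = (x - 2)*(x + 4)*(x - 1)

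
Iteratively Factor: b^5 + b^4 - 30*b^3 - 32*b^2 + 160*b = (b + 4)*(b^4 - 3*b^3 - 18*b^2 + 40*b) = (b - 5)*(b + 4)*(b^3 + 2*b^2 - 8*b) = (b - 5)*(b + 4)^2*(b^2 - 2*b) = (b - 5)*(b - 2)*(b + 4)^2*(b)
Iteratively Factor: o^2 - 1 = (o + 1)*(o - 1)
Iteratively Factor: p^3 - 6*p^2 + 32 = (p - 4)*(p^2 - 2*p - 8) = (p - 4)^2*(p + 2)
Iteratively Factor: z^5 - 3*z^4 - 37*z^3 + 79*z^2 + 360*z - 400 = (z + 4)*(z^4 - 7*z^3 - 9*z^2 + 115*z - 100) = (z - 5)*(z + 4)*(z^3 - 2*z^2 - 19*z + 20) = (z - 5)*(z - 1)*(z + 4)*(z^2 - z - 20) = (z - 5)*(z - 1)*(z + 4)^2*(z - 5)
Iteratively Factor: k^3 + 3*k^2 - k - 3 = (k + 1)*(k^2 + 2*k - 3) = (k - 1)*(k + 1)*(k + 3)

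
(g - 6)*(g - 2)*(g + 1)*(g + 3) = g^4 - 4*g^3 - 17*g^2 + 24*g + 36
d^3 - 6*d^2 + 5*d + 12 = (d - 4)*(d - 3)*(d + 1)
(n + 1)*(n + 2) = n^2 + 3*n + 2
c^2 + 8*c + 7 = (c + 1)*(c + 7)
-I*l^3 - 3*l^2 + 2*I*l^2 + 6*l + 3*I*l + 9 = (l - 3)*(l - 3*I)*(-I*l - I)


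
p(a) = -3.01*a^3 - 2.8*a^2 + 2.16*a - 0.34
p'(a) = -9.03*a^2 - 5.6*a + 2.16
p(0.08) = -0.19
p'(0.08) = 1.65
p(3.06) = -106.19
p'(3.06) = -99.53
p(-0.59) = -1.97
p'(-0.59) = 2.32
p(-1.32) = -1.15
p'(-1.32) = -6.18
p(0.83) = -2.20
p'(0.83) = -8.71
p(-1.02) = -2.26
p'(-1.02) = -1.52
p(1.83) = -24.21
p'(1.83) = -38.33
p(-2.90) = 43.26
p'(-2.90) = -57.54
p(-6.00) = 536.06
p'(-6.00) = -289.32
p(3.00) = -100.33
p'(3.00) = -95.91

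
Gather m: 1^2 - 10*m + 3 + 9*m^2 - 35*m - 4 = 9*m^2 - 45*m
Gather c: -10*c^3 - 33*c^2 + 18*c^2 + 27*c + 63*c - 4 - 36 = -10*c^3 - 15*c^2 + 90*c - 40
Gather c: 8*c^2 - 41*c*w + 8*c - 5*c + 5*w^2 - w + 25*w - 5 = 8*c^2 + c*(3 - 41*w) + 5*w^2 + 24*w - 5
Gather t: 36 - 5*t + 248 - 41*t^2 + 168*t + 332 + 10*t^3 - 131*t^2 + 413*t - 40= 10*t^3 - 172*t^2 + 576*t + 576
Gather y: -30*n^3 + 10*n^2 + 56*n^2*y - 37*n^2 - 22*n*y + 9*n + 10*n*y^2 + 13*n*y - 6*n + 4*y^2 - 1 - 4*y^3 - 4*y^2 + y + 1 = -30*n^3 - 27*n^2 + 10*n*y^2 + 3*n - 4*y^3 + y*(56*n^2 - 9*n + 1)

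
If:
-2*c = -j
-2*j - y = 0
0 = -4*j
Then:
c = 0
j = 0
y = 0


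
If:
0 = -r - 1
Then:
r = -1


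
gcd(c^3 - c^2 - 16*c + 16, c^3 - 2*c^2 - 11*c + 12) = c^2 - 5*c + 4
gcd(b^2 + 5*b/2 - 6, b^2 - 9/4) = b - 3/2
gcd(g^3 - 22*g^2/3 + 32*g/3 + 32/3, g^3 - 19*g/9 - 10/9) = g + 2/3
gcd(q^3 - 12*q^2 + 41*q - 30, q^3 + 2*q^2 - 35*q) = q - 5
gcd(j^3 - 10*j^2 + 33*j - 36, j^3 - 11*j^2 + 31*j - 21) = j - 3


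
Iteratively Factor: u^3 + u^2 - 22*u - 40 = (u - 5)*(u^2 + 6*u + 8) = (u - 5)*(u + 2)*(u + 4)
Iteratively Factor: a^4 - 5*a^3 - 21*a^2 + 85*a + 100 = (a - 5)*(a^3 - 21*a - 20) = (a - 5)*(a + 1)*(a^2 - a - 20) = (a - 5)*(a + 1)*(a + 4)*(a - 5)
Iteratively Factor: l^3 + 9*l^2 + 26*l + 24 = (l + 3)*(l^2 + 6*l + 8) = (l + 3)*(l + 4)*(l + 2)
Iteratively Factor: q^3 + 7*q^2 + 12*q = (q)*(q^2 + 7*q + 12) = q*(q + 3)*(q + 4)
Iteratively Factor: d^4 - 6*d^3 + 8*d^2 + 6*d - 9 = (d - 1)*(d^3 - 5*d^2 + 3*d + 9) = (d - 3)*(d - 1)*(d^2 - 2*d - 3) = (d - 3)^2*(d - 1)*(d + 1)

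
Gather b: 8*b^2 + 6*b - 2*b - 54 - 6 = 8*b^2 + 4*b - 60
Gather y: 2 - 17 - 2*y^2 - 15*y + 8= -2*y^2 - 15*y - 7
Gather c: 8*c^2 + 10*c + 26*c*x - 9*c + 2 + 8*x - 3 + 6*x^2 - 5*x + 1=8*c^2 + c*(26*x + 1) + 6*x^2 + 3*x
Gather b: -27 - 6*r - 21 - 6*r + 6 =-12*r - 42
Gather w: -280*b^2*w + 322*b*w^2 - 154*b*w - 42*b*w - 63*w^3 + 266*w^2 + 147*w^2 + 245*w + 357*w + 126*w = -63*w^3 + w^2*(322*b + 413) + w*(-280*b^2 - 196*b + 728)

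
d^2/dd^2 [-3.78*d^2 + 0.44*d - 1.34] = -7.56000000000000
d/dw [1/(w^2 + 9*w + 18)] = (-2*w - 9)/(w^2 + 9*w + 18)^2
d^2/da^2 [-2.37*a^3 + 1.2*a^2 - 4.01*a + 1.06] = 2.4 - 14.22*a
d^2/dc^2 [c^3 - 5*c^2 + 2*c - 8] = 6*c - 10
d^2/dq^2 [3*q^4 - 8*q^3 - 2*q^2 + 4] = 36*q^2 - 48*q - 4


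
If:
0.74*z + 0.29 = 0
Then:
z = -0.39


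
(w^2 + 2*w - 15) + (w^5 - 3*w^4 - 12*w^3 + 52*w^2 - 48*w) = w^5 - 3*w^4 - 12*w^3 + 53*w^2 - 46*w - 15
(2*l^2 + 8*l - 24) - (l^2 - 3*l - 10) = l^2 + 11*l - 14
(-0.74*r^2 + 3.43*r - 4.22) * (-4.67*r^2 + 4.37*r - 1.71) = 3.4558*r^4 - 19.2519*r^3 + 35.9619*r^2 - 24.3067*r + 7.2162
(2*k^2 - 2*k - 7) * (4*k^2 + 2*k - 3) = 8*k^4 - 4*k^3 - 38*k^2 - 8*k + 21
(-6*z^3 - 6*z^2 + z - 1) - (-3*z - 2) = -6*z^3 - 6*z^2 + 4*z + 1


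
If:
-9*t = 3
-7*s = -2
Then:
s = 2/7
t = -1/3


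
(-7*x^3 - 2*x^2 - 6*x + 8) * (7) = -49*x^3 - 14*x^2 - 42*x + 56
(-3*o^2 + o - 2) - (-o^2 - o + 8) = -2*o^2 + 2*o - 10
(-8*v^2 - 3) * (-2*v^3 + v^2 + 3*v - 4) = 16*v^5 - 8*v^4 - 18*v^3 + 29*v^2 - 9*v + 12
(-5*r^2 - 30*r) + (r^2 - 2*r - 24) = -4*r^2 - 32*r - 24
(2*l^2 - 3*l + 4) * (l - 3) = 2*l^3 - 9*l^2 + 13*l - 12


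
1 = 1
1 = 1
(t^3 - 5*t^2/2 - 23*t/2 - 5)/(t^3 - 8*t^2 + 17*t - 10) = (t^2 + 5*t/2 + 1)/(t^2 - 3*t + 2)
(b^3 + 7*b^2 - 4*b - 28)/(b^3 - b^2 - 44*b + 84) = (b + 2)/(b - 6)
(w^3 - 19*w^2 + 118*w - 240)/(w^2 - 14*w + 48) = w - 5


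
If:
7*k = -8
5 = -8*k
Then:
No Solution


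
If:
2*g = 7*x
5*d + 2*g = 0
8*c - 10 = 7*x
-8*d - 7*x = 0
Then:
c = 5/4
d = 0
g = 0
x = 0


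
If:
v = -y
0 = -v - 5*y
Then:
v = 0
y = 0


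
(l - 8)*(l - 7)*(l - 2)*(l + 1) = l^4 - 16*l^3 + 69*l^2 - 26*l - 112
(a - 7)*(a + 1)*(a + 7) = a^3 + a^2 - 49*a - 49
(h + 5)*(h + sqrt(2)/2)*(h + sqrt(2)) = h^3 + 3*sqrt(2)*h^2/2 + 5*h^2 + h + 15*sqrt(2)*h/2 + 5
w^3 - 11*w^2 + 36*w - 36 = (w - 6)*(w - 3)*(w - 2)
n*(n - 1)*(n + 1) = n^3 - n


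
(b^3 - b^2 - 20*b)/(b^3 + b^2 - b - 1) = b*(b^2 - b - 20)/(b^3 + b^2 - b - 1)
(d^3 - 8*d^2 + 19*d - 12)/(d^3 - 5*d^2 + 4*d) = (d - 3)/d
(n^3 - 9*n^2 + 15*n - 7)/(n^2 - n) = n - 8 + 7/n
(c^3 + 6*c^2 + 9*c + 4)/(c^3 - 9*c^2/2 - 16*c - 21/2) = 2*(c^2 + 5*c + 4)/(2*c^2 - 11*c - 21)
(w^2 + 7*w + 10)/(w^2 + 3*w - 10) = (w + 2)/(w - 2)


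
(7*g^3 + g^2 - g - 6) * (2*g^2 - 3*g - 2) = 14*g^5 - 19*g^4 - 19*g^3 - 11*g^2 + 20*g + 12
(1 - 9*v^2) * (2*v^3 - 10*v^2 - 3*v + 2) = -18*v^5 + 90*v^4 + 29*v^3 - 28*v^2 - 3*v + 2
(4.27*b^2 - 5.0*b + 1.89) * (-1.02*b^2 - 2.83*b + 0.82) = -4.3554*b^4 - 6.9841*b^3 + 15.7236*b^2 - 9.4487*b + 1.5498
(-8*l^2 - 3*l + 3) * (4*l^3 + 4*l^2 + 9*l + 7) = -32*l^5 - 44*l^4 - 72*l^3 - 71*l^2 + 6*l + 21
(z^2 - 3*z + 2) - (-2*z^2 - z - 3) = 3*z^2 - 2*z + 5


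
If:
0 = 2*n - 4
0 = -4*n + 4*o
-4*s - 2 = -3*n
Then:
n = 2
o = 2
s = 1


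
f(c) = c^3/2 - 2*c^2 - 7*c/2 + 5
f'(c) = 3*c^2/2 - 4*c - 7/2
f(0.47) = 2.97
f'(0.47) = -5.05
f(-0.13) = 5.42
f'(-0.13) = -2.95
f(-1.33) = 4.94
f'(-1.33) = 4.47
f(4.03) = -8.86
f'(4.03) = 4.74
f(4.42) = -6.37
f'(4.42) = 8.12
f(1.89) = -5.38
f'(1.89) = -5.70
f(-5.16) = -98.89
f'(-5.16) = 57.08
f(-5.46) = -116.90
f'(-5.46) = 63.06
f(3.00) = -10.00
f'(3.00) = -2.00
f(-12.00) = -1105.00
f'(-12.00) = 260.50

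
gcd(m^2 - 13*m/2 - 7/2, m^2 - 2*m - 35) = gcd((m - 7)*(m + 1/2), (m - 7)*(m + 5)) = m - 7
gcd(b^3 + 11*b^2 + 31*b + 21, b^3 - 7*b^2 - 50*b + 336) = b + 7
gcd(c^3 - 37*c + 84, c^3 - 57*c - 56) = c + 7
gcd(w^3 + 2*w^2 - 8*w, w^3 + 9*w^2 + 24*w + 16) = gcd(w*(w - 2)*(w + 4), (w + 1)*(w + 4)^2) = w + 4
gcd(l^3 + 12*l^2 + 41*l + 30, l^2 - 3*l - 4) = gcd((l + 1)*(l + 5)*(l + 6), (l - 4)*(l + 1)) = l + 1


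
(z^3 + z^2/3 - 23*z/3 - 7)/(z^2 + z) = z - 2/3 - 7/z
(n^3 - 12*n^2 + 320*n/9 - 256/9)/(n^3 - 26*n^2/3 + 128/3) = (n - 4/3)/(n + 2)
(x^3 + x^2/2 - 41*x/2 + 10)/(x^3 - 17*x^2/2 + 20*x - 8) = (x + 5)/(x - 4)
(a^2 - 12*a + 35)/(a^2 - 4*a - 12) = (-a^2 + 12*a - 35)/(-a^2 + 4*a + 12)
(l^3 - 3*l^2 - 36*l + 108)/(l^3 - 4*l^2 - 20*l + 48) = (l^2 + 3*l - 18)/(l^2 + 2*l - 8)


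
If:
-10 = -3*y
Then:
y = 10/3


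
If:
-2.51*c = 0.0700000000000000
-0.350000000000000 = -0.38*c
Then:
No Solution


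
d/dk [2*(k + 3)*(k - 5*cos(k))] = 2*k + 2*(k + 3)*(5*sin(k) + 1) - 10*cos(k)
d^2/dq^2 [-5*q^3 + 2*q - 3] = -30*q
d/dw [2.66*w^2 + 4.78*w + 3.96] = 5.32*w + 4.78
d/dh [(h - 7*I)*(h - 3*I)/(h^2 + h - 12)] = (h^2*(1 + 10*I) + 18*h + 21 + 120*I)/(h^4 + 2*h^3 - 23*h^2 - 24*h + 144)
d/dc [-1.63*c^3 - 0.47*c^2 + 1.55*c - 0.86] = -4.89*c^2 - 0.94*c + 1.55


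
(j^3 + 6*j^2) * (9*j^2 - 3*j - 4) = 9*j^5 + 51*j^4 - 22*j^3 - 24*j^2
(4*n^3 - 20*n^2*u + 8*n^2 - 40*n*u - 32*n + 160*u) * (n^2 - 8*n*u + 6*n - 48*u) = 4*n^5 - 52*n^4*u + 32*n^4 + 160*n^3*u^2 - 416*n^3*u + 16*n^3 + 1280*n^2*u^2 - 208*n^2*u - 192*n^2 + 640*n*u^2 + 2496*n*u - 7680*u^2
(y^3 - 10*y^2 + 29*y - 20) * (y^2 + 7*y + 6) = y^5 - 3*y^4 - 35*y^3 + 123*y^2 + 34*y - 120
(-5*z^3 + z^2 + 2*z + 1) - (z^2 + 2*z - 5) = 6 - 5*z^3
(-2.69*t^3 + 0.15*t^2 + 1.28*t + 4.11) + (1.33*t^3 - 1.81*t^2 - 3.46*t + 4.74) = -1.36*t^3 - 1.66*t^2 - 2.18*t + 8.85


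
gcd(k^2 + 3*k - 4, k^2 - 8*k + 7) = k - 1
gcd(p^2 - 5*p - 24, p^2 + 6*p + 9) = p + 3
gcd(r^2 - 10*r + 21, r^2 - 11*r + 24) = r - 3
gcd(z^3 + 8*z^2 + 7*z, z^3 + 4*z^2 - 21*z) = z^2 + 7*z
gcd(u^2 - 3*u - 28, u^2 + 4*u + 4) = 1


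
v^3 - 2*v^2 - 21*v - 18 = (v - 6)*(v + 1)*(v + 3)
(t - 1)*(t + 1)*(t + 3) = t^3 + 3*t^2 - t - 3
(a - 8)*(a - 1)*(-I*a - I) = -I*a^3 + 8*I*a^2 + I*a - 8*I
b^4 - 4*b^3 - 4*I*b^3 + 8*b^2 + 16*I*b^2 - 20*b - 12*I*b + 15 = (b - 3)*(b - 1)*(b - 5*I)*(b + I)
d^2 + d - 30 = (d - 5)*(d + 6)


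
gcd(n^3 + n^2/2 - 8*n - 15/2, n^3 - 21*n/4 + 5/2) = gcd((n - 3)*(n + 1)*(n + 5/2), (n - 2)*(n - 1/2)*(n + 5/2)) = n + 5/2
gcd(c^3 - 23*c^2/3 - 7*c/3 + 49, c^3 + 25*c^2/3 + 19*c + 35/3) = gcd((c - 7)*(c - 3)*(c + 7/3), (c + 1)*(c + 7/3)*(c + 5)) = c + 7/3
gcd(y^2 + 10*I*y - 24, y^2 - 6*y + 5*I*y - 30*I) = 1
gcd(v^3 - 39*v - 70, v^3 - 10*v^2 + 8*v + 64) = v + 2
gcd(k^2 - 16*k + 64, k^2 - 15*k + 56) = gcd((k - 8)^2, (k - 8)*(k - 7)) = k - 8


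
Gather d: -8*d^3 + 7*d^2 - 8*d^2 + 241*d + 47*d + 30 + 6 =-8*d^3 - d^2 + 288*d + 36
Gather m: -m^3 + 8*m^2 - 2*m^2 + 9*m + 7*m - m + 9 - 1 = -m^3 + 6*m^2 + 15*m + 8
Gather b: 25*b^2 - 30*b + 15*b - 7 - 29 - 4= 25*b^2 - 15*b - 40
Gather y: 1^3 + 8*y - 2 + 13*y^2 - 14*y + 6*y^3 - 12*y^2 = 6*y^3 + y^2 - 6*y - 1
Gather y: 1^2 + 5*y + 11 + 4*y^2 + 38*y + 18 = 4*y^2 + 43*y + 30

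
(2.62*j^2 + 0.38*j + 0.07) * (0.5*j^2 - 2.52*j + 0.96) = 1.31*j^4 - 6.4124*j^3 + 1.5926*j^2 + 0.1884*j + 0.0672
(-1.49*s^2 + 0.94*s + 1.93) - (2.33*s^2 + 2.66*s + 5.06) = -3.82*s^2 - 1.72*s - 3.13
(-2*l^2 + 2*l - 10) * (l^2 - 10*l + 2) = -2*l^4 + 22*l^3 - 34*l^2 + 104*l - 20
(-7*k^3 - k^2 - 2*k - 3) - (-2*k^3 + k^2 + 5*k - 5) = -5*k^3 - 2*k^2 - 7*k + 2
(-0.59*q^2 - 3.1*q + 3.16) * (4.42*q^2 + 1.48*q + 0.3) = -2.6078*q^4 - 14.5752*q^3 + 9.2022*q^2 + 3.7468*q + 0.948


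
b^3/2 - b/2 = b*(b/2 + 1/2)*(b - 1)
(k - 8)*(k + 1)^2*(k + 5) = k^4 - k^3 - 45*k^2 - 83*k - 40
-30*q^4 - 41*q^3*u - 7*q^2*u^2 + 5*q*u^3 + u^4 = (-3*q + u)*(q + u)*(2*q + u)*(5*q + u)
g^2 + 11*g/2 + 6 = (g + 3/2)*(g + 4)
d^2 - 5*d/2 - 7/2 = (d - 7/2)*(d + 1)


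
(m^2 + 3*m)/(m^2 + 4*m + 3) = m/(m + 1)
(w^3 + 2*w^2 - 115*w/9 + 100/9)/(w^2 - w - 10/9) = (3*w^2 + 11*w - 20)/(3*w + 2)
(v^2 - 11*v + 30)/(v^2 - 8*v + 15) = (v - 6)/(v - 3)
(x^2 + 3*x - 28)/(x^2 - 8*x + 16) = (x + 7)/(x - 4)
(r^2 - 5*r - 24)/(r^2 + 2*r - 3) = (r - 8)/(r - 1)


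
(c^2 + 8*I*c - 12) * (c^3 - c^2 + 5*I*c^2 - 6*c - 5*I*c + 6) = c^5 - c^4 + 13*I*c^4 - 58*c^3 - 13*I*c^3 + 58*c^2 - 108*I*c^2 + 72*c + 108*I*c - 72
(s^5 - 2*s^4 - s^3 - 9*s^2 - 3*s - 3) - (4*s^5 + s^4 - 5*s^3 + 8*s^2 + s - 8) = -3*s^5 - 3*s^4 + 4*s^3 - 17*s^2 - 4*s + 5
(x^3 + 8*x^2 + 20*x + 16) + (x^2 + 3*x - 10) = x^3 + 9*x^2 + 23*x + 6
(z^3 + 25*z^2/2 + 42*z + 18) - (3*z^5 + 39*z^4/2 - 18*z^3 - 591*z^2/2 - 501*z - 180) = -3*z^5 - 39*z^4/2 + 19*z^3 + 308*z^2 + 543*z + 198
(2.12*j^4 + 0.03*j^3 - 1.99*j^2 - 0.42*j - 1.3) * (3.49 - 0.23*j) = -0.4876*j^5 + 7.3919*j^4 + 0.5624*j^3 - 6.8485*j^2 - 1.1668*j - 4.537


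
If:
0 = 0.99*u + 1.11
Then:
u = -1.12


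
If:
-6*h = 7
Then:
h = -7/6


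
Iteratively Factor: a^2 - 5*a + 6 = (a - 3)*(a - 2)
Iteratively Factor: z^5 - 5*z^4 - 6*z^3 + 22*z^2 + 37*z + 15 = (z - 3)*(z^4 - 2*z^3 - 12*z^2 - 14*z - 5) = (z - 3)*(z + 1)*(z^3 - 3*z^2 - 9*z - 5) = (z - 3)*(z + 1)^2*(z^2 - 4*z - 5) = (z - 5)*(z - 3)*(z + 1)^2*(z + 1)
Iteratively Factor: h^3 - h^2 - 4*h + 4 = (h - 2)*(h^2 + h - 2) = (h - 2)*(h + 2)*(h - 1)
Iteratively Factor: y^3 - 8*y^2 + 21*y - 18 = (y - 2)*(y^2 - 6*y + 9) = (y - 3)*(y - 2)*(y - 3)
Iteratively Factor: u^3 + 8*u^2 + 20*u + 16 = (u + 4)*(u^2 + 4*u + 4) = (u + 2)*(u + 4)*(u + 2)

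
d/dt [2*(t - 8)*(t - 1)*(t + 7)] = 6*t^2 - 8*t - 110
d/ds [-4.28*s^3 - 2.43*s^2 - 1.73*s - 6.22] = -12.84*s^2 - 4.86*s - 1.73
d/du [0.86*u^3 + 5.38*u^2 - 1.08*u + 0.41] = 2.58*u^2 + 10.76*u - 1.08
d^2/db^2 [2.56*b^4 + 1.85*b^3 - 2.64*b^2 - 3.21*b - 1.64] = 30.72*b^2 + 11.1*b - 5.28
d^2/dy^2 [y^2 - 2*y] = 2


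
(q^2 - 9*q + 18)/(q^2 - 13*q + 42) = (q - 3)/(q - 7)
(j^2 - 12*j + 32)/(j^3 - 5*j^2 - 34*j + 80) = (j - 4)/(j^2 + 3*j - 10)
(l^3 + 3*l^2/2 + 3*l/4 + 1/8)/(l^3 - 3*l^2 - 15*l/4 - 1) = (l + 1/2)/(l - 4)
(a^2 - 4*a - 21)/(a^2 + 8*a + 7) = (a^2 - 4*a - 21)/(a^2 + 8*a + 7)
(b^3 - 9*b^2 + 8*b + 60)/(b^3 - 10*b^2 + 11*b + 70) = (b - 6)/(b - 7)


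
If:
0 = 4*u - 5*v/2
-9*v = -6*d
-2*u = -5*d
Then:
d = 0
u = 0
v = 0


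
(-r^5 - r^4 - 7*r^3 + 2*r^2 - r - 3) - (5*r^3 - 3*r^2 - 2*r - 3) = -r^5 - r^4 - 12*r^3 + 5*r^2 + r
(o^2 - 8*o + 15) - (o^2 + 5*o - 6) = 21 - 13*o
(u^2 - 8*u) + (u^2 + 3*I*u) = 2*u^2 - 8*u + 3*I*u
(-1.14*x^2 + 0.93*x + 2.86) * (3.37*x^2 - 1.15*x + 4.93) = -3.8418*x^4 + 4.4451*x^3 + 2.9485*x^2 + 1.2959*x + 14.0998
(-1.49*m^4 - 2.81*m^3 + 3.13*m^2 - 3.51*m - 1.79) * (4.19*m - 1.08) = -6.2431*m^5 - 10.1647*m^4 + 16.1495*m^3 - 18.0873*m^2 - 3.7093*m + 1.9332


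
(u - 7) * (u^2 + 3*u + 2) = u^3 - 4*u^2 - 19*u - 14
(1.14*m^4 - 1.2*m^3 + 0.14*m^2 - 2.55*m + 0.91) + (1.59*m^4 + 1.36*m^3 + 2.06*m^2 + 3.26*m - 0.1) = 2.73*m^4 + 0.16*m^3 + 2.2*m^2 + 0.71*m + 0.81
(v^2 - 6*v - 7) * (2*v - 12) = 2*v^3 - 24*v^2 + 58*v + 84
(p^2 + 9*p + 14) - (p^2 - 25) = 9*p + 39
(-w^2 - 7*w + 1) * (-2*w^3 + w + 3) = 2*w^5 + 14*w^4 - 3*w^3 - 10*w^2 - 20*w + 3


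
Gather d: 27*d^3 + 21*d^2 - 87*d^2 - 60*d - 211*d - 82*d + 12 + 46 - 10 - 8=27*d^3 - 66*d^2 - 353*d + 40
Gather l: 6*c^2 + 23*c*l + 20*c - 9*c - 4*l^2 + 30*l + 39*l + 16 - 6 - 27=6*c^2 + 11*c - 4*l^2 + l*(23*c + 69) - 17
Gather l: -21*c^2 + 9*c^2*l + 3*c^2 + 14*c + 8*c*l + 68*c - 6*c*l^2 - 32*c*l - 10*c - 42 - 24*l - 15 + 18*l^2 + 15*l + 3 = -18*c^2 + 72*c + l^2*(18 - 6*c) + l*(9*c^2 - 24*c - 9) - 54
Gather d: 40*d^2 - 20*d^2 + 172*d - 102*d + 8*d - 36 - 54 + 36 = 20*d^2 + 78*d - 54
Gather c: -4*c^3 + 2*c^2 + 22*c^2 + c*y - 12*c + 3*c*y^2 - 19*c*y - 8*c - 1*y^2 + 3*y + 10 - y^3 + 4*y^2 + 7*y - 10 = -4*c^3 + 24*c^2 + c*(3*y^2 - 18*y - 20) - y^3 + 3*y^2 + 10*y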